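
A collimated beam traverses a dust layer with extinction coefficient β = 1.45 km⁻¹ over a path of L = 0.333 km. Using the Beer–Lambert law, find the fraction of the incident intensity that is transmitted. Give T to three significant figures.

0.617

τ = β·L = 1.45 × 0.333 = 0.4829.
T = exp(−0.4829) = 0.6170.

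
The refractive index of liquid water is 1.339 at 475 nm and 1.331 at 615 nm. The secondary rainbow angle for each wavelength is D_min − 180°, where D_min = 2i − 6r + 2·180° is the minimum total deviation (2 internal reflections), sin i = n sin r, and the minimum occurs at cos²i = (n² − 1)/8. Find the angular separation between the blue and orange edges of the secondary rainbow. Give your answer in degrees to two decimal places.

2.09°

At 475 nm (n = 1.339): cos²i = 0.09912 → i = 71.650°, r = 45.141°, D_min = 232.451°, rainbow angle = 52.451°.
At 615 nm (n = 1.331): cos²i = 0.09645 → i = 71.907°, r = 45.575°, D_min = 230.365°, rainbow angle = 50.365°.
Angular width = |52.451° − 50.365°| = 2.086°.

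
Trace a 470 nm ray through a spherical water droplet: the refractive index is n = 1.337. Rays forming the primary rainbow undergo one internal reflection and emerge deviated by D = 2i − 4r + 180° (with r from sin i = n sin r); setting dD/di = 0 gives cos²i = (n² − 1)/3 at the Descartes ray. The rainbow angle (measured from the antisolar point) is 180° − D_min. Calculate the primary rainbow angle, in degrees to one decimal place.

41.5°

cos²i = (1.78757 − 1)/3 = 0.26252; i = arccos(0.51237) = 59.178°.
sin r = sin 59.178°/1.337 = 0.64231; r = 39.964°.
D_min = 2·59.178° − 4·39.964° + 180° = 138.500°.
Rainbow angle = 180° − D_min = 41.500°.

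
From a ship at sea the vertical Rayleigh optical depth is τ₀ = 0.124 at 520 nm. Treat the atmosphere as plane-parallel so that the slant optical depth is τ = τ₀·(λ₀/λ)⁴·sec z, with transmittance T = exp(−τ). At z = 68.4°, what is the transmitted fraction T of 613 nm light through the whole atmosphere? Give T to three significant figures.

0.840

sec 68.4° = 2.7165.
τ = 0.124 × (520/613)⁴ × 2.7165 = 0.124 × 0.5178 × 2.7165 = 0.1744.
T = exp(−0.1744) = 0.8399.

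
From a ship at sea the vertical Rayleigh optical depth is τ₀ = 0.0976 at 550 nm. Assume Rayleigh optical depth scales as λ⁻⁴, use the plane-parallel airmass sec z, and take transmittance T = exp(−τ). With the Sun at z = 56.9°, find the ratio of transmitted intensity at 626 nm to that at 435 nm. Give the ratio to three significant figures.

Airmass: sec 56.9° = 1.8312.
τ(626 nm) = 0.0976 × (550/626)⁴ × 1.8312 = 0.0976 × 0.5959 × 1.8312 = 0.1065.
τ(435 nm) = 0.0976 × (550/435)⁴ × 1.8312 = 0.0976 × 2.5556 × 1.8312 = 0.4567.
T(626)/T(435) = exp(τ_B − τ_A) = exp(0.3502) = 1.4194.

1.42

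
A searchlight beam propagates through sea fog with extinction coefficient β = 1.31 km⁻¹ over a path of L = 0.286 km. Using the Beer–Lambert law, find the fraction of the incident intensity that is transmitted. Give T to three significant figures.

τ = β·L = 1.31 × 0.286 = 0.3747.
T = exp(−0.3747) = 0.6875.

0.688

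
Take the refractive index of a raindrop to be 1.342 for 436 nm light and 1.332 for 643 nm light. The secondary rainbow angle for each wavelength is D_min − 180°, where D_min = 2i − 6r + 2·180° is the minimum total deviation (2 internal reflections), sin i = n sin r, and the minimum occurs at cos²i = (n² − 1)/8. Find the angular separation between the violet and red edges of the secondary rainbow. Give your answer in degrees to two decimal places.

At 436 nm (n = 1.342): cos²i = 0.10012 → i = 71.554°, r = 44.981°, D_min = 233.222°, rainbow angle = 53.222°.
At 643 nm (n = 1.332): cos²i = 0.09678 → i = 71.875°, r = 45.520°, D_min = 230.628°, rainbow angle = 50.628°.
Angular width = |53.222° − 50.628°| = 2.594°.

2.59°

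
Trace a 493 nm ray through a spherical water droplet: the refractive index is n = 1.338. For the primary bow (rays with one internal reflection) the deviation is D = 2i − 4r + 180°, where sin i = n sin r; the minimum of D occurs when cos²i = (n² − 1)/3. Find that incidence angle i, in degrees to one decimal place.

59.1°

cos²i = (1.338² − 1)/3 = (1.79024 − 1)/3 = 0.26341.
cos i = 0.51324, so i = 59.120°.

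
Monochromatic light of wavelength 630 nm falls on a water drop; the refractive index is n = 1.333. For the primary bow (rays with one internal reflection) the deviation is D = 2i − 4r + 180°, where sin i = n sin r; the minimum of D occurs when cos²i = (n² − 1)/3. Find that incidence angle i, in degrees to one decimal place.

59.4°

cos²i = (1.333² − 1)/3 = (1.77689 − 1)/3 = 0.25896.
cos i = 0.50888, so i = 59.410°.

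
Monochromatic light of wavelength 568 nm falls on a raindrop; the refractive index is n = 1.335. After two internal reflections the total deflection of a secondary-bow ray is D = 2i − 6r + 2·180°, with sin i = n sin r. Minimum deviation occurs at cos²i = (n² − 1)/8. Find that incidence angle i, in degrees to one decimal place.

71.8°

cos²i = (1.335² − 1)/8 = (1.78222 − 1)/8 = 0.09778.
cos i = 0.31269, so i = 71.778°.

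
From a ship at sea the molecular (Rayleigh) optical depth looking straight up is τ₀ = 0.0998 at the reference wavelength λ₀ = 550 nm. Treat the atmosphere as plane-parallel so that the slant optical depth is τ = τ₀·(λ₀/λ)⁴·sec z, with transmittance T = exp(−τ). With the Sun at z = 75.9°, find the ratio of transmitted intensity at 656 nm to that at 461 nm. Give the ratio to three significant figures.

Airmass: sec 75.9° = 4.1048.
τ(656 nm) = 0.0998 × (550/656)⁴ × 4.1048 = 0.0998 × 0.4941 × 4.1048 = 0.2024.
τ(461 nm) = 0.0998 × (550/461)⁴ × 4.1048 = 0.0998 × 2.0260 × 4.1048 = 0.8300.
T(656)/T(461) = exp(τ_B − τ_A) = exp(0.6276) = 1.8730.

1.87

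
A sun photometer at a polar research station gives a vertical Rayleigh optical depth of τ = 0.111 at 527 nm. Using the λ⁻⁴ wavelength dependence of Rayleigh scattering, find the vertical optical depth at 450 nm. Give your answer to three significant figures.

τ(450 nm) = τ(527 nm) × (527/450)⁴ = 0.111 × (1.1711)⁴ = 0.111 × 1.8810 = 0.2088.

0.209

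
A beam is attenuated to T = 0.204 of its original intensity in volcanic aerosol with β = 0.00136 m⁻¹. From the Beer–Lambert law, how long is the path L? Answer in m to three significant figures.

Beer–Lambert: T = exp(−βL) ⇒ L = −ln(T)/β = −ln(0.204)/0.00136 = 1.5896/0.00136 = 1169 m.

1170 m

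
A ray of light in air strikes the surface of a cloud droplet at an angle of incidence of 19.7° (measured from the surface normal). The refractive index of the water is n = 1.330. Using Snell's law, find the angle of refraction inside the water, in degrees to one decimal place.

14.7°

Snell: sin θ_r = sin θ_i / n = sin 19.7° / 1.330 = 0.3371 / 1.330 = 0.2535.
θ_r = arcsin(0.2535) = 14.68°.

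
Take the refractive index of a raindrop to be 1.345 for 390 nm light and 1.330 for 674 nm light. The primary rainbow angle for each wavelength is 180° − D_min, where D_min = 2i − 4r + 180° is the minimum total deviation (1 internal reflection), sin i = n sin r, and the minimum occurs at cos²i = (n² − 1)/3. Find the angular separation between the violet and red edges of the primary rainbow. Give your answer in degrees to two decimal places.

2.15°

At 390 nm (n = 1.345): cos²i = 0.26967 → i = 58.715°, r = 39.448°, D_min = 139.635°, rainbow angle = 40.365°.
At 674 nm (n = 1.330): cos²i = 0.25630 → i = 59.585°, r = 40.422°, D_min = 137.484°, rainbow angle = 42.516°.
Angular width = |40.365° − 42.516°| = 2.152°.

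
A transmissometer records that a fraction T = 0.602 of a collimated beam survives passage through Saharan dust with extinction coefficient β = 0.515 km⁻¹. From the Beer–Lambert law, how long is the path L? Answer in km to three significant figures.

0.985 km

Beer–Lambert: T = exp(−βL) ⇒ L = −ln(T)/β = −ln(0.602)/0.515 = 0.5075/0.515 = 0.9854 km.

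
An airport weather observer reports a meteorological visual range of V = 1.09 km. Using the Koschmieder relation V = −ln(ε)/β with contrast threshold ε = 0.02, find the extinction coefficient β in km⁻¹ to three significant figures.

3.59 km⁻¹

β = −ln(0.02) / V = 3.912 / 1.09 = 3.5890 km⁻¹.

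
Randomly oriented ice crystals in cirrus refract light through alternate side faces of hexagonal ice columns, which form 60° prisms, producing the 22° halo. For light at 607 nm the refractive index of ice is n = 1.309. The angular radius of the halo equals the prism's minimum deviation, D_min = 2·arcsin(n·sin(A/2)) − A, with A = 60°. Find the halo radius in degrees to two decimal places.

21.76°

n·sin(A/2) = 1.309 × sin 30° = 1.309 × 0.5000 = 0.6545.
D_min = 2·arcsin(0.6545) − 60° = 2 × 40.882° − 60° = 21.763°.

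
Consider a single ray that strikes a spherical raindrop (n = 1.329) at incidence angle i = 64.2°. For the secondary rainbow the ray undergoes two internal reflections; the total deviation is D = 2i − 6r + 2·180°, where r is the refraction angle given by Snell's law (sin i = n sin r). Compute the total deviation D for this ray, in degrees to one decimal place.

232.5°

sin r = sin 64.2° / 1.329 = 0.9003/1.329 = 0.6774; r = 42.64°.
D = 2·64.2° − 6·42.64° + 2·180° = 128.40° − 255.86° + 360° = 232.54°.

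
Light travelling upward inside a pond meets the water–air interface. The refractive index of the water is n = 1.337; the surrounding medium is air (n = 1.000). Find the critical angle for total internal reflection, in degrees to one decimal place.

sin θ_c = n_air / n = 1.000 / 1.337 = 0.7479.
θ_c = arcsin(0.7479) = 48.41°.

48.4°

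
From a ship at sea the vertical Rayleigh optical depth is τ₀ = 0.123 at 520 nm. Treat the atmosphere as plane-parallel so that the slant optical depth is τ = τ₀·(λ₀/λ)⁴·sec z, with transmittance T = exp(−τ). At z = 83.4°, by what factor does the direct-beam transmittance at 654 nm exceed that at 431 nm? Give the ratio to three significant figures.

Airmass: sec 83.4° = 8.7004.
τ(654 nm) = 0.123 × (520/654)⁴ × 8.7004 = 0.123 × 0.3997 × 8.7004 = 0.4277.
τ(431 nm) = 0.123 × (520/431)⁴ × 8.7004 = 0.123 × 2.1189 × 8.7004 = 2.2675.
T(654)/T(431) = exp(τ_B − τ_A) = exp(1.8398) = 6.2953.

6.30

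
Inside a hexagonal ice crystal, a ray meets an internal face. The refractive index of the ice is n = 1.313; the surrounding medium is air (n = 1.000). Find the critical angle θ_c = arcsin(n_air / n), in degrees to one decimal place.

49.6°

sin θ_c = n_air / n = 1.000 / 1.313 = 0.7616.
θ_c = arcsin(0.7616) = 49.61°.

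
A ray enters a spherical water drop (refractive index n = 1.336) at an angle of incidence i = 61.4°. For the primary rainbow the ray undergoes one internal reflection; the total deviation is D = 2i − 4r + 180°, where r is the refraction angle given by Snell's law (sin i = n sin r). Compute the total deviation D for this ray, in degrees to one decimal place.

138.5°

sin r = sin 61.4° / 1.336 = 0.8780/1.336 = 0.6572; r = 41.08°.
D = 2·61.4° − 4·41.08° + 180° = 122.80° − 164.34° + 180° = 138.46°.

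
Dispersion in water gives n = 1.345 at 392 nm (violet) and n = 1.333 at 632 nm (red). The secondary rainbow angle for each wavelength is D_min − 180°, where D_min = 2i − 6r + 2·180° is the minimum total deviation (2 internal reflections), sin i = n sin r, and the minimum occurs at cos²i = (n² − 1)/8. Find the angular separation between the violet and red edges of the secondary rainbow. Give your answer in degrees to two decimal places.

At 392 nm (n = 1.345): cos²i = 0.10113 → i = 71.458°, r = 44.821°, D_min = 233.987°, rainbow angle = 53.987°.
At 632 nm (n = 1.333): cos²i = 0.09711 → i = 71.843°, r = 45.466°, D_min = 230.891°, rainbow angle = 50.891°.
Angular width = |53.987° − 50.891°| = 3.096°.

3.10°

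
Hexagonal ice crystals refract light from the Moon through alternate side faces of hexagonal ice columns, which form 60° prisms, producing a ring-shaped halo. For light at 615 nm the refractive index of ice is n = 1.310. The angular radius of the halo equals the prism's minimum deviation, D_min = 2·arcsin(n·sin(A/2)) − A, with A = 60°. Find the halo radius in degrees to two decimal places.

21.84°

n·sin(A/2) = 1.310 × sin 30° = 1.310 × 0.5000 = 0.6550.
D_min = 2·arcsin(0.6550) − 60° = 2 × 40.920° − 60° = 21.839°.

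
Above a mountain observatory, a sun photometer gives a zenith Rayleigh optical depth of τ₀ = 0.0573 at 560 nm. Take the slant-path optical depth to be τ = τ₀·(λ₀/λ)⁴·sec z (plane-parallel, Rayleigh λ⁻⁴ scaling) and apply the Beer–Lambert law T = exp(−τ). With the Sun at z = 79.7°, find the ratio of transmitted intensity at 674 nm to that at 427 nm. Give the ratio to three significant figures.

Airmass: sec 79.7° = 5.5928.
τ(674 nm) = 0.0573 × (560/674)⁴ × 5.5928 = 0.0573 × 0.4766 × 5.5928 = 0.1527.
τ(427 nm) = 0.0573 × (560/427)⁴ × 5.5928 = 0.0573 × 2.9583 × 5.5928 = 0.9480.
T(674)/T(427) = exp(τ_B − τ_A) = exp(0.7953) = 2.2151.

2.22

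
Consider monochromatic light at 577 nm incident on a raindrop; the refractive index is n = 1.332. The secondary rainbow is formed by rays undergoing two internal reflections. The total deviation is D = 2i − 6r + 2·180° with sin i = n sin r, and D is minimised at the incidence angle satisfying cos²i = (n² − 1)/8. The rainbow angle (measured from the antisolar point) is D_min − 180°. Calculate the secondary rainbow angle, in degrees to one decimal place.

cos²i = (1.77422 − 1)/8 = 0.09678; i = arccos(0.31109) = 71.875°.
sin r = sin 71.875°/1.332 = 0.71350; r = 45.520°.
D_min = 2·71.875° − 6·45.520° + 360° = 230.628°.
Rainbow angle = D_min − 180° = 50.628°.

50.6°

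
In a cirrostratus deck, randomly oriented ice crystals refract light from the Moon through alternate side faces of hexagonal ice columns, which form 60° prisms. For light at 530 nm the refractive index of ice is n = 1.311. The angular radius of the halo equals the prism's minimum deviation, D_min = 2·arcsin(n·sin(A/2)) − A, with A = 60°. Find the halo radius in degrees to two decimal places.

n·sin(A/2) = 1.311 × sin 30° = 1.311 × 0.5000 = 0.6555.
D_min = 2·arcsin(0.6555) − 60° = 2 × 40.958° − 60° = 21.915°.

21.92°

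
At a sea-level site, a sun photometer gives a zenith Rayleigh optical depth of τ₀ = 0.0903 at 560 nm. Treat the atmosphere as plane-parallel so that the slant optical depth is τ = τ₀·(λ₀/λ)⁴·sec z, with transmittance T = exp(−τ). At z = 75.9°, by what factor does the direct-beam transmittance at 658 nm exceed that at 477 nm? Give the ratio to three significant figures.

Airmass: sec 75.9° = 4.1048.
τ(658 nm) = 0.0903 × (560/658)⁴ × 4.1048 = 0.0903 × 0.5246 × 4.1048 = 0.1945.
τ(477 nm) = 0.0903 × (560/477)⁴ × 4.1048 = 0.0903 × 1.8997 × 4.1048 = 0.7041.
T(658)/T(477) = exp(τ_B − τ_A) = exp(0.5097) = 1.6648.

1.66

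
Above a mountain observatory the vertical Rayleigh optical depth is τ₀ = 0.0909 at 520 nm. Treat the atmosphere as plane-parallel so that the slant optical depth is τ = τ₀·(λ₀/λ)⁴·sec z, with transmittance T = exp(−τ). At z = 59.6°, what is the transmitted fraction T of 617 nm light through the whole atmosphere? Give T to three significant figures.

0.913

sec 59.6° = 1.9762.
τ = 0.0909 × (520/617)⁴ × 1.9762 = 0.0909 × 0.5045 × 1.9762 = 0.0906.
T = exp(−0.0906) = 0.9134.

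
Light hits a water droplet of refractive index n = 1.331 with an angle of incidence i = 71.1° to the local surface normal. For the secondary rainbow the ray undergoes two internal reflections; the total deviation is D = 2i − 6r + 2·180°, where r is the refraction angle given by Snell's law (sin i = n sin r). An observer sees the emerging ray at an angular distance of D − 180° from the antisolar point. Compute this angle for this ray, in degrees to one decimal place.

50.4°

sin r = sin 71.1° / 1.331 = 0.9461/1.331 = 0.7108; r = 45.30°.
D = 2·71.1° − 6·45.30° + 2·180° = 142.20° − 271.80° + 360° = 230.40°.
Angle from antisolar point = D − 180° = 50.40°.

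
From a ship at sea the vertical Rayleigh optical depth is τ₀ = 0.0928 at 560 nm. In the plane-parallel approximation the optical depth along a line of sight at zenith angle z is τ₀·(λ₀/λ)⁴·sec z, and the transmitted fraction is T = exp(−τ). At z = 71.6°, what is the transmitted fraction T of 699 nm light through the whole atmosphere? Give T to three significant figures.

sec 71.6° = 3.1681.
τ = 0.0928 × (560/699)⁴ × 3.1681 = 0.0928 × 0.4119 × 3.1681 = 0.1211.
T = exp(−0.1211) = 0.8859.

0.886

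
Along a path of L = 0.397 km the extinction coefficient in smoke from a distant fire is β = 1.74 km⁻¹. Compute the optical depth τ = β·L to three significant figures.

τ = β·L = 1.74 × 0.397 = 0.6908.

0.691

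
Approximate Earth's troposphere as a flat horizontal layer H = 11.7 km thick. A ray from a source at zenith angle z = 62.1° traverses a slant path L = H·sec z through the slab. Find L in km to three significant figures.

sec z = 1/cos 62.1° = 2.1371.
L = 11.7 × 2.1371 = 25.004 km.

25.0 km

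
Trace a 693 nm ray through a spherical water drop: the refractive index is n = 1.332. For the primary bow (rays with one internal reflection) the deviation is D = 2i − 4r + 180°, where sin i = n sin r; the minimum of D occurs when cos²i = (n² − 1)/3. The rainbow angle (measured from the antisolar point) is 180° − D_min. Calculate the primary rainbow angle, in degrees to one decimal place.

cos²i = (1.77422 − 1)/3 = 0.25807; i = arccos(0.50801) = 59.469°.
sin r = sin 59.469°/1.332 = 0.64666; r = 40.290°.
D_min = 2·59.469° − 4·40.290° + 180° = 137.776°.
Rainbow angle = 180° − D_min = 42.224°.

42.2°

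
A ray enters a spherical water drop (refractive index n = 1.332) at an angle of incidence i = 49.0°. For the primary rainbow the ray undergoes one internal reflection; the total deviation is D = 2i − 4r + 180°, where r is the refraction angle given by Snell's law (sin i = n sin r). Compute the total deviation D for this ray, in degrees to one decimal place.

sin r = sin 49.0° / 1.332 = 0.7547/1.332 = 0.5666; r = 34.51°.
D = 2·49.0° − 4·34.51° + 180° = 98.00° − 138.05° + 180° = 139.95°.

139.9°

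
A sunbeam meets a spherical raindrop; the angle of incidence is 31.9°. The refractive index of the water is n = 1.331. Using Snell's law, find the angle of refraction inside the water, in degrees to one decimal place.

Snell: sin θ_r = sin θ_i / n = sin 31.9° / 1.331 = 0.5284 / 1.331 = 0.3970.
θ_r = arcsin(0.3970) = 23.39°.

23.4°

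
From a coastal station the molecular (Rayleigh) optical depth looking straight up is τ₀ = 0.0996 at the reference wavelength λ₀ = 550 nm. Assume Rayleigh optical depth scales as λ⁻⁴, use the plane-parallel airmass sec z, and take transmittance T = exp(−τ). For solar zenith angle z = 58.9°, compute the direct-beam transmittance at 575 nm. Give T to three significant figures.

sec 58.9° = 1.9360.
τ = 0.0996 × (550/575)⁴ × 1.9360 = 0.0996 × 0.8371 × 1.9360 = 0.1614.
T = exp(−0.1614) = 0.8509.

0.851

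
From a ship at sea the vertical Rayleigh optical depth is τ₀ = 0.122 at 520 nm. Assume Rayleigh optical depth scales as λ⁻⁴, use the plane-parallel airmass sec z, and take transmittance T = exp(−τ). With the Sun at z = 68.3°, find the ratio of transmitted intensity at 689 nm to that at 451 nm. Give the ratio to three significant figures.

Airmass: sec 68.3° = 2.7046.
τ(689 nm) = 0.122 × (520/689)⁴ × 2.7046 = 0.122 × 0.3244 × 2.7046 = 0.1071.
τ(451 nm) = 0.122 × (520/451)⁴ × 2.7046 = 0.122 × 1.7673 × 2.7046 = 0.5831.
T(689)/T(451) = exp(τ_B − τ_A) = exp(0.4761) = 1.6097.

1.61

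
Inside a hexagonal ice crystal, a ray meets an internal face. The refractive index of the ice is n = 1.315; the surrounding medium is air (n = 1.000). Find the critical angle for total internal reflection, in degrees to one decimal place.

sin θ_c = n_air / n = 1.000 / 1.315 = 0.7605.
θ_c = arcsin(0.7605) = 49.50°.

49.5°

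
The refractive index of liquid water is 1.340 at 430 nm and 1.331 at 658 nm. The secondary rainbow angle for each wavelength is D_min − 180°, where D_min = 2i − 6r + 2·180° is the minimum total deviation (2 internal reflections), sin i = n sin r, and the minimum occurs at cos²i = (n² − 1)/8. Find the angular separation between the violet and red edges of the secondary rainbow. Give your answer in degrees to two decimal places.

2.34°

At 430 nm (n = 1.340): cos²i = 0.09945 → i = 71.618°, r = 45.088°, D_min = 232.709°, rainbow angle = 52.709°.
At 658 nm (n = 1.331): cos²i = 0.09645 → i = 71.907°, r = 45.575°, D_min = 230.365°, rainbow angle = 50.365°.
Angular width = |52.709° − 50.365°| = 2.344°.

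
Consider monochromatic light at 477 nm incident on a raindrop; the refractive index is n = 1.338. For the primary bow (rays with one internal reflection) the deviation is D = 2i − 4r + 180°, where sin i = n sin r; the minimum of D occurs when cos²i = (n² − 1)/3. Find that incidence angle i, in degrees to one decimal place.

cos²i = (1.338² − 1)/3 = (1.79024 − 1)/3 = 0.26341.
cos i = 0.51324, so i = 59.120°.

59.1°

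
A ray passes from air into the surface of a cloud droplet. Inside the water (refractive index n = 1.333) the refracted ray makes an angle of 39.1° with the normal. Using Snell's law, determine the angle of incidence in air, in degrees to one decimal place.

57.2°

Snell: sin θ_i = n · sin θ_r = 1.333 × sin 39.1° = 1.333 × 0.6307 = 0.8407.
θ_i = arcsin(0.8407) = 57.21°.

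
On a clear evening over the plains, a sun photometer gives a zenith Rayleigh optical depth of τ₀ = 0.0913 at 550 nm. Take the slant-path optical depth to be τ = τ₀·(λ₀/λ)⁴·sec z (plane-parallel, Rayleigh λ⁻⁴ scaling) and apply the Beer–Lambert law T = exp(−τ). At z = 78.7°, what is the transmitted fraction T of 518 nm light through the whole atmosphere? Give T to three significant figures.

0.553

sec 78.7° = 5.1034.
τ = 0.0913 × (550/518)⁴ × 5.1034 = 0.0913 × 1.2710 × 5.1034 = 0.5922.
T = exp(−0.5922) = 0.5531.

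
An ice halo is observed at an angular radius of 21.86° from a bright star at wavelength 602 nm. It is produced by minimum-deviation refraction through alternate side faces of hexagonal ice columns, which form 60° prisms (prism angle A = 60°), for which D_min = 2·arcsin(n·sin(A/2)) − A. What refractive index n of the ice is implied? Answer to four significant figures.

1.310

Rearranging: n = sin((D_min + A)/2) / sin(A/2).
(D_min + A)/2 = (21.86° + 60°)/2 = 40.930°.
n = sin 40.930° / sin 30° = 0.6551 / 0.5000 = 1.3103.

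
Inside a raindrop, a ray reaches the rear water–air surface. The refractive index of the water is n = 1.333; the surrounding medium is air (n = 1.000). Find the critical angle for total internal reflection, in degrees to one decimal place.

48.6°

sin θ_c = n_air / n = 1.000 / 1.333 = 0.7502.
θ_c = arcsin(0.7502) = 48.61°.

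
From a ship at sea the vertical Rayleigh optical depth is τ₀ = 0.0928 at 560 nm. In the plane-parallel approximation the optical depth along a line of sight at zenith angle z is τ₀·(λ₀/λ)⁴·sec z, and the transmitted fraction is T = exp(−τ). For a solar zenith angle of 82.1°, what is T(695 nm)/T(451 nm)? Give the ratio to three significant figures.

Airmass: sec 82.1° = 7.2757.
τ(695 nm) = 0.0928 × (560/695)⁴ × 7.2757 = 0.0928 × 0.4215 × 7.2757 = 0.2846.
τ(451 nm) = 0.0928 × (560/451)⁴ × 7.2757 = 0.0928 × 2.3771 × 7.2757 = 1.6050.
T(695)/T(451) = exp(τ_B − τ_A) = exp(1.3204) = 3.7448.

3.74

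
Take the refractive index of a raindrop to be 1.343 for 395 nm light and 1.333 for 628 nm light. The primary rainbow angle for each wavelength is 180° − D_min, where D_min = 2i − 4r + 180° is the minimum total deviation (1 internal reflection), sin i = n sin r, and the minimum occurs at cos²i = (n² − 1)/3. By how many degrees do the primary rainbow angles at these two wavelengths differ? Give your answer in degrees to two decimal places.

1.43°

At 395 nm (n = 1.343): cos²i = 0.26788 → i = 58.830°, r = 39.577°, D_min = 139.354°, rainbow angle = 40.646°.
At 628 nm (n = 1.333): cos²i = 0.25896 → i = 59.410°, r = 40.225°, D_min = 137.922°, rainbow angle = 42.078°.
Angular width = |40.646° − 42.078°| = 1.432°.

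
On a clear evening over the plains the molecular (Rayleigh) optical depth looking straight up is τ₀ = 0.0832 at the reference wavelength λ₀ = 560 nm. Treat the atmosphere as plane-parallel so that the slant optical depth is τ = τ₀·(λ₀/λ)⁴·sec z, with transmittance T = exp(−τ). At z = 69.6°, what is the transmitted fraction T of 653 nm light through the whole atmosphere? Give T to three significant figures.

sec 69.6° = 2.8688.
τ = 0.0832 × (560/653)⁴ × 2.8688 = 0.0832 × 0.5409 × 2.8688 = 0.1291.
T = exp(−0.1291) = 0.8789.

0.879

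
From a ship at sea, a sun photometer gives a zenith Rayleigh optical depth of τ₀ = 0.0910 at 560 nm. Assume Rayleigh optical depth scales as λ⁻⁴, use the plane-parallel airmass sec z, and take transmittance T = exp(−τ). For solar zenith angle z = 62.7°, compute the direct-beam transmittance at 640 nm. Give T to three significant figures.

0.890

sec 62.7° = 2.1803.
τ = 0.0910 × (560/640)⁴ × 2.1803 = 0.0910 × 0.5862 × 2.1803 = 0.1163.
T = exp(−0.1163) = 0.8902.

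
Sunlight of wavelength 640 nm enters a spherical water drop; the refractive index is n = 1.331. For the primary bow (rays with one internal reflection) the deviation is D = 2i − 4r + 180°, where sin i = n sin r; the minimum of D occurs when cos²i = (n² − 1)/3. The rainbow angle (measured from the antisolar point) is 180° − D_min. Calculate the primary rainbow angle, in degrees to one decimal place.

cos²i = (1.77156 − 1)/3 = 0.25719; i = arccos(0.50714) = 59.527°.
sin r = sin 59.527°/1.331 = 0.64753; r = 40.356°.
D_min = 2·59.527° − 4·40.356° + 180° = 137.630°.
Rainbow angle = 180° − D_min = 42.370°.

42.4°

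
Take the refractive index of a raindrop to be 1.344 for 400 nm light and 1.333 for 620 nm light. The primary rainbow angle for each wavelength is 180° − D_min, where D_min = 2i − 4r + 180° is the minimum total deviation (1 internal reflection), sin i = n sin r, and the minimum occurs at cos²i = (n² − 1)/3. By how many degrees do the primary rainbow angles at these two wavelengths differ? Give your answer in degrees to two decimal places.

1.57°

At 400 nm (n = 1.344): cos²i = 0.26878 → i = 58.772°, r = 39.512°, D_min = 139.495°, rainbow angle = 40.505°.
At 620 nm (n = 1.333): cos²i = 0.25896 → i = 59.410°, r = 40.225°, D_min = 137.922°, rainbow angle = 42.078°.
Angular width = |40.505° − 42.078°| = 1.573°.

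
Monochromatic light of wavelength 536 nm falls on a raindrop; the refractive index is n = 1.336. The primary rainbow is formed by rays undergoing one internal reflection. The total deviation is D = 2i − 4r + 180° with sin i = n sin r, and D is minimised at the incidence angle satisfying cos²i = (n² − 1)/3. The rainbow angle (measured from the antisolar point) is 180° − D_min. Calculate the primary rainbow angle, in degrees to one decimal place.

cos²i = (1.78490 − 1)/3 = 0.26163; i = arccos(0.51150) = 59.236°.
sin r = sin 59.236°/1.336 = 0.64318; r = 40.029°.
D_min = 2·59.236° − 4·40.029° + 180° = 138.356°.
Rainbow angle = 180° − D_min = 41.644°.

41.6°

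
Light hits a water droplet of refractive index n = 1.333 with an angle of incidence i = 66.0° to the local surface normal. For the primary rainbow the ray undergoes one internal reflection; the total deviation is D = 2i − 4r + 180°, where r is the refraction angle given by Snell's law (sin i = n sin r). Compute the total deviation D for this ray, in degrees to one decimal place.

139.0°

sin r = sin 66.0° / 1.333 = 0.9135/1.333 = 0.6853; r = 43.26°.
D = 2·66.0° − 4·43.26° + 180° = 132.00° − 173.05° + 180° = 138.95°.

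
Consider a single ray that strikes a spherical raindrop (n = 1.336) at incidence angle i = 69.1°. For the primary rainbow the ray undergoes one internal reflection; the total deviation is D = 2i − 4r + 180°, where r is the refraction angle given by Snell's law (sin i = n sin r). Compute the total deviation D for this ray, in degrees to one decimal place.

sin r = sin 69.1° / 1.336 = 0.9342/1.336 = 0.6993; r = 44.37°.
D = 2·69.1° − 4·44.37° + 180° = 138.20° − 177.47° + 180° = 140.73°.

140.7°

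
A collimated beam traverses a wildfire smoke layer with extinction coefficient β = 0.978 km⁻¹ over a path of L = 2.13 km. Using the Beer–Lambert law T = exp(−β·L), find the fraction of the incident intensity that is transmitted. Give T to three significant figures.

0.125

τ = β·L = 0.978 × 2.13 = 2.0831.
T = exp(−2.0831) = 0.1245.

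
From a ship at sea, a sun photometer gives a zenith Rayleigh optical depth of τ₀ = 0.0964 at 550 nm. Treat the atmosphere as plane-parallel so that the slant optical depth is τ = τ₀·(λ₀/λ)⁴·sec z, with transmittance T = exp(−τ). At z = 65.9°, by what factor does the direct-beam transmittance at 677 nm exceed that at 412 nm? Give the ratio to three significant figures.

1.91

Airmass: sec 65.9° = 2.4490.
τ(677 nm) = 0.0964 × (550/677)⁴ × 2.4490 = 0.0964 × 0.4356 × 2.4490 = 0.1028.
τ(412 nm) = 0.0964 × (550/412)⁴ × 2.4490 = 0.0964 × 3.1759 × 2.4490 = 0.7498.
T(677)/T(412) = exp(τ_B − τ_A) = exp(0.6469) = 1.9097.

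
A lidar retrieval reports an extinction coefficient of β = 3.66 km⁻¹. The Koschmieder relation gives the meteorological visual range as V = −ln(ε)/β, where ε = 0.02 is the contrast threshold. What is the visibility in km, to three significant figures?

1.07 km

V = −ln(0.02) / 3.66 = 3.912 / 3.66 = 1.0689 km.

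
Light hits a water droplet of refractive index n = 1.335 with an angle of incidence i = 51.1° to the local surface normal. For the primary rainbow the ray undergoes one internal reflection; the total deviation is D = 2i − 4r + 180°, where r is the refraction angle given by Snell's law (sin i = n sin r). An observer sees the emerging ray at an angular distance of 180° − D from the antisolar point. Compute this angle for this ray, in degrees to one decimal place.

sin r = sin 51.1° / 1.335 = 0.7782/1.335 = 0.5830; r = 35.66°.
D = 2·51.1° − 4·35.66° + 180° = 102.20° − 142.63° + 180° = 139.57°.
Angle from antisolar point = 180° − D = 40.43°.

40.4°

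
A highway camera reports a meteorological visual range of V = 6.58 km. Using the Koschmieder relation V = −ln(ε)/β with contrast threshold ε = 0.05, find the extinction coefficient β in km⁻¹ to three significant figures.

0.455 km⁻¹

β = −ln(0.05) / V = 2.996 / 6.58 = 0.4553 km⁻¹.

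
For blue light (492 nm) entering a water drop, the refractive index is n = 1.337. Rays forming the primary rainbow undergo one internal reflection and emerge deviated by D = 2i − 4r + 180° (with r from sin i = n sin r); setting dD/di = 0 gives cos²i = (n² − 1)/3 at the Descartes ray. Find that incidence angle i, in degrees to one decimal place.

cos²i = (1.337² − 1)/3 = (1.78757 − 1)/3 = 0.26252.
cos i = 0.51237, so i = 59.178°.

59.2°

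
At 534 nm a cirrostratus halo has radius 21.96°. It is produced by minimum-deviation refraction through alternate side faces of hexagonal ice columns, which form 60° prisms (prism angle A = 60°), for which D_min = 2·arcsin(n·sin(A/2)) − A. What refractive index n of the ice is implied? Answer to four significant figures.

Rearranging: n = sin((D_min + A)/2) / sin(A/2).
(D_min + A)/2 = (21.96° + 60°)/2 = 40.980°.
n = sin 40.980° / sin 30° = 0.6558 / 0.5000 = 1.3116.

1.312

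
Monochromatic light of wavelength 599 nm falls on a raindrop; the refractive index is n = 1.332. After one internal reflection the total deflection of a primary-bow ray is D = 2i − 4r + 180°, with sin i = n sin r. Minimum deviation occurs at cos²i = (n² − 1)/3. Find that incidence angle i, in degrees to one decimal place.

59.5°

cos²i = (1.332² − 1)/3 = (1.77422 − 1)/3 = 0.25807.
cos i = 0.50801, so i = 59.469°.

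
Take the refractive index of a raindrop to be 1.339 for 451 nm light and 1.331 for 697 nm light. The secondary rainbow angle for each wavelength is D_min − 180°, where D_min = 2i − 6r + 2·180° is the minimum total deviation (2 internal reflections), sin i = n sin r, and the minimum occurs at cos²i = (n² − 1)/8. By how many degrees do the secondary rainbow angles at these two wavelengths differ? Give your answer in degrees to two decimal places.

At 451 nm (n = 1.339): cos²i = 0.09912 → i = 71.650°, r = 45.141°, D_min = 232.451°, rainbow angle = 52.451°.
At 697 nm (n = 1.331): cos²i = 0.09645 → i = 71.907°, r = 45.575°, D_min = 230.365°, rainbow angle = 50.365°.
Angular width = |52.451° − 50.365°| = 2.086°.

2.09°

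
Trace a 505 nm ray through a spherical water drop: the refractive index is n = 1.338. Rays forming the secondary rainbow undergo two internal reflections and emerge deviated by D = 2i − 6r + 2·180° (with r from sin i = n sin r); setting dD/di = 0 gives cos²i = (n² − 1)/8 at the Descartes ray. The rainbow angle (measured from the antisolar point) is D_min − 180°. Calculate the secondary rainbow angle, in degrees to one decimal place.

52.2°

cos²i = (1.79024 − 1)/8 = 0.09878; i = arccos(0.31429) = 71.682°.
sin r = sin 71.682°/1.338 = 0.70951; r = 45.195°.
D_min = 2·71.682° − 6·45.195° + 360° = 232.193°.
Rainbow angle = D_min − 180° = 52.193°.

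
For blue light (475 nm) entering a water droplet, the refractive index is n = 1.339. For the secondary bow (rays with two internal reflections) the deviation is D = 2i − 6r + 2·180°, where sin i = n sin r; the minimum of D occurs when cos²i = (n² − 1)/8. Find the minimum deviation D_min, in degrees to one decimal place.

cos²i = (1.79292 − 1)/8 = 0.09912; i = arccos(0.31483) = 71.650°.
sin r = sin 71.650°/1.339 = 0.70885; r = 45.141°.
D_min = 2·71.650° − 6·45.141° + 360° = 232.451°.

232.5°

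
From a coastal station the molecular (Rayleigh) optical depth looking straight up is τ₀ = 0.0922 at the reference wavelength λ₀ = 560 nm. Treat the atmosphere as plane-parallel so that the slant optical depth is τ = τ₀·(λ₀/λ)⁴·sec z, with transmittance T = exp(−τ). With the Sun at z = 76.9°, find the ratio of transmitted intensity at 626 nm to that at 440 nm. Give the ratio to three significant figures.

2.24

Airmass: sec 76.9° = 4.4121.
τ(626 nm) = 0.0922 × (560/626)⁴ × 4.4121 = 0.0922 × 0.6404 × 4.4121 = 0.2605.
τ(440 nm) = 0.0922 × (560/440)⁴ × 4.4121 = 0.0922 × 2.6239 × 4.4121 = 1.0674.
T(626)/T(440) = exp(τ_B − τ_A) = exp(0.8069) = 2.2409.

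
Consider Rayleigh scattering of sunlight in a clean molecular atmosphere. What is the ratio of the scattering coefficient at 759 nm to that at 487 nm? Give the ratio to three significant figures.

Rayleigh scattering ∝ λ⁻⁴, so the ratio of coefficients is the inverse fourth power of the wavelength ratio.
σ(759)/σ(487) = (487/759)⁴ = (0.6416)⁴ = 0.1695.

0.169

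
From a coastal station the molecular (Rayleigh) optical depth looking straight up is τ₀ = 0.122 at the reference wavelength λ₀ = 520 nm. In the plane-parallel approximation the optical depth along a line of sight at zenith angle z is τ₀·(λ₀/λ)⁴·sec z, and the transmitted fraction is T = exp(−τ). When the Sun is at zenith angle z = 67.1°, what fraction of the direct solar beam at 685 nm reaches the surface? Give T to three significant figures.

0.901

sec 67.1° = 2.5699.
τ = 0.122 × (520/685)⁴ × 2.5699 = 0.122 × 0.3321 × 2.5699 = 0.1041.
T = exp(−0.1041) = 0.9011.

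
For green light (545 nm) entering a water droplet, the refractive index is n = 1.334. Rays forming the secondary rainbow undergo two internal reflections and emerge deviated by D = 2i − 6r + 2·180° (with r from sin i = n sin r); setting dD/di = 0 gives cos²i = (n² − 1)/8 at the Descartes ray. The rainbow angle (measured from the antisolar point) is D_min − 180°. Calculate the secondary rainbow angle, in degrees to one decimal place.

cos²i = (1.77956 − 1)/8 = 0.09744; i = arccos(0.31216) = 71.810°.
sin r = sin 71.810°/1.334 = 0.71217; r = 45.411°.
D_min = 2·71.810° − 6·45.411° + 360° = 231.153°.
Rainbow angle = D_min − 180° = 51.153°.

51.2°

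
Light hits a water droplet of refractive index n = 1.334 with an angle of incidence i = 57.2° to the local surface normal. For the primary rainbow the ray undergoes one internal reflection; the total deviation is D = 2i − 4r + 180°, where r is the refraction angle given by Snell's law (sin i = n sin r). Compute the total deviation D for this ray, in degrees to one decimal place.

sin r = sin 57.2° / 1.334 = 0.8406/1.334 = 0.6301; r = 39.06°.
D = 2·57.2° − 4·39.06° + 180° = 114.40° − 156.23° + 180° = 138.17°.

138.2°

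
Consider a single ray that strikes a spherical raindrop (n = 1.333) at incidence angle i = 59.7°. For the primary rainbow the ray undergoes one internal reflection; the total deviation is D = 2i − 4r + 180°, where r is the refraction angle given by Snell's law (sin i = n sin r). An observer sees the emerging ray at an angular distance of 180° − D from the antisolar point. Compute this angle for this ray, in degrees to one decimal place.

42.1°

sin r = sin 59.7° / 1.333 = 0.8634/1.333 = 0.6477; r = 40.37°.
D = 2·59.7° − 4·40.37° + 180° = 119.40° − 161.48° + 180° = 137.92°.
Angle from antisolar point = 180° − D = 42.08°.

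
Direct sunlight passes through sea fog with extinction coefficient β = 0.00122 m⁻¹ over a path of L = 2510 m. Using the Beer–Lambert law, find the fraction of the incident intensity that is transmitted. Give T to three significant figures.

τ = β·L = 0.00122 × 2510 = 3.0622.
T = exp(−3.0622) = 0.0468.

0.0468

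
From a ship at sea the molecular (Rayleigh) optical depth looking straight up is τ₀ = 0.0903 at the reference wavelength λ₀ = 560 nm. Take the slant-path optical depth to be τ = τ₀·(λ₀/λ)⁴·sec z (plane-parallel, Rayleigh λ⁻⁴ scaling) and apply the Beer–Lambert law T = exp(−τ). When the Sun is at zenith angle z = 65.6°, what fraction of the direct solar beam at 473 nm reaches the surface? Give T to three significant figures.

sec 65.6° = 2.4207.
τ = 0.0903 × (560/473)⁴ × 2.4207 = 0.0903 × 1.9648 × 2.4207 = 0.4295.
T = exp(−0.4295) = 0.6509.

0.651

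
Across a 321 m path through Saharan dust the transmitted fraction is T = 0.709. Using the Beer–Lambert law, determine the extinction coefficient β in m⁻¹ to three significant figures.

Beer–Lambert: T = exp(−βL) ⇒ β = −ln(T)/L = −ln(0.709)/321 = 0.3439/321 = 0.001071 m⁻¹.

0.00107 m⁻¹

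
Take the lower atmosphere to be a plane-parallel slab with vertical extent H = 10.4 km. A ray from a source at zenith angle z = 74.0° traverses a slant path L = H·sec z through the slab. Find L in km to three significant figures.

37.7 km

sec z = 1/cos 74.0° = 3.6280.
L = 10.4 × 3.6280 = 37.731 km.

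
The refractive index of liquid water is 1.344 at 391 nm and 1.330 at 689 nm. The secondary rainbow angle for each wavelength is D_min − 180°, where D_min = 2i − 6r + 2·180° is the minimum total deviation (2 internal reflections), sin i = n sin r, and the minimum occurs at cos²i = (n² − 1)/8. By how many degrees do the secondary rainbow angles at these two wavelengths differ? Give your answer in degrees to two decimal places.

At 391 nm (n = 1.344): cos²i = 0.10079 → i = 71.490°, r = 44.874°, D_min = 233.733°, rainbow angle = 53.733°.
At 689 nm (n = 1.330): cos²i = 0.09611 → i = 71.940°, r = 45.630°, D_min = 230.101°, rainbow angle = 50.101°.
Angular width = |53.733° − 50.101°| = 3.632°.

3.63°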